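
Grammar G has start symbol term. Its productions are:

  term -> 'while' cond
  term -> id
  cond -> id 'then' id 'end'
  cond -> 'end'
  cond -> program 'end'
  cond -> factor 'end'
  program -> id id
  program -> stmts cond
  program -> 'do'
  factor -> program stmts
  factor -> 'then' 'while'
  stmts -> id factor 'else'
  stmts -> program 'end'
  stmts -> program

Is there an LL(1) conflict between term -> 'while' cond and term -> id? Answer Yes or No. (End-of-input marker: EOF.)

FIRST('while' cond) = { 'while' } and FIRST(id) = { id }.
The FIRST sets are disjoint and neither alternative is nullable — no conflict.

No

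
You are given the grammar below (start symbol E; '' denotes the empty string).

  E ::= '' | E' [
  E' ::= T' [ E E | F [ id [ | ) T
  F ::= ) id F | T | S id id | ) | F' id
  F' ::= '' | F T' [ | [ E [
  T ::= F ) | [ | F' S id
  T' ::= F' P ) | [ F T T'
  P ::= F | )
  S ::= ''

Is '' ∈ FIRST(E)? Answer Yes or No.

Yes

E has an ''-production, so E ⇒ ''.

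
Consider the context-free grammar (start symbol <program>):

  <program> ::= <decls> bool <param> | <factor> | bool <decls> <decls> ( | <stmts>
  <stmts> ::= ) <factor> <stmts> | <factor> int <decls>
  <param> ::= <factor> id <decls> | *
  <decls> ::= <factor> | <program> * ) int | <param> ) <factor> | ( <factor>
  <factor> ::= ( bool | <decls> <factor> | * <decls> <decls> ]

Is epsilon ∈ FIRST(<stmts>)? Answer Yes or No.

No nonterminal in this grammar is nullable.
No production of <stmts> has an RHS whose symbols are all nullable, so <stmts> is not nullable.

No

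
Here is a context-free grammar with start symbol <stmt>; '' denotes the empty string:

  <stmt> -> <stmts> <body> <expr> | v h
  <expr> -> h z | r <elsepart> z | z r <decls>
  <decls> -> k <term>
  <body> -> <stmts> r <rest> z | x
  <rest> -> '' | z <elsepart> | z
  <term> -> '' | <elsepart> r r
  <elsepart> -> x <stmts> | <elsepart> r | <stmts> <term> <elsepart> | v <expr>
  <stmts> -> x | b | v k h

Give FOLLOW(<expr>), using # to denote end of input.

{ #, r, z }

In <stmt> -> <stmts> <body> <expr>: <expr> is at the end, add FOLLOW(<stmt>) = { # }.
In <elsepart> -> v <expr>: <expr> is at the end, add FOLLOW(<elsepart>) = { r, z }.
Union: FOLLOW(<expr>) = { #, r, z }.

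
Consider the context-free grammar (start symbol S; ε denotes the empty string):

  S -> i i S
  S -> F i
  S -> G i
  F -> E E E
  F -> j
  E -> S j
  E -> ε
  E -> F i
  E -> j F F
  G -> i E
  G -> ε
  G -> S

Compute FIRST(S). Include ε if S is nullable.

S -> i i S contributes {i}.
From S -> F i: F nullable, take FIRST(F) ∪ {i} = { i, j }.
From S -> G i: G nullable, take FIRST(G) ∪ {i} = { i, j }.
Union: FIRST(S) = { i, j }.

{ i, j }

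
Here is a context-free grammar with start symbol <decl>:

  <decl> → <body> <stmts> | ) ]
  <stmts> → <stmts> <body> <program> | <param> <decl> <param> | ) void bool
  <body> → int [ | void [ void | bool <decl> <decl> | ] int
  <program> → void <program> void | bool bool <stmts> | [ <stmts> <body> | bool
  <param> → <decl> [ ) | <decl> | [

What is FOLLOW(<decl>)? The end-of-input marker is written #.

{ #, ), [, ], bool, int, void }

<decl> is the start symbol, so # ∈ FOLLOW(<decl>).
In <stmts> → <param> <decl> <param>: add FIRST(<param>) = { ), [, ], bool, int, void }.
In <body> → bool <decl> <decl>: add FIRST(<decl>) = { ), ], bool, int, void }.
In <body> → bool <decl> <decl>: <decl> is at the end, add FOLLOW(<body>) = { #, ), [, ], bool, int, void }.
In <param> → <decl> [ ): add FIRST([ )) = { [ }.
In <param> → <decl>: <decl> is at the end, add FOLLOW(<param>) = { #, ), [, ], bool, int, void }.
Union: FOLLOW(<decl>) = { #, ), [, ], bool, int, void }.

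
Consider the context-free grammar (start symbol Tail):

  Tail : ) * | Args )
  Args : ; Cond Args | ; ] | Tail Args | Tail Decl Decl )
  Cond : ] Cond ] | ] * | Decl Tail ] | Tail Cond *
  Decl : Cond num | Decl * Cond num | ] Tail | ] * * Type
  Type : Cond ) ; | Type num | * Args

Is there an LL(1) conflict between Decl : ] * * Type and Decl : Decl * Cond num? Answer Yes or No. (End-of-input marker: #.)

FIRST(] * * Type) = { ] } and FIRST(Decl * Cond num) = { ), ;, ] }.
Both contain ], so the two alternatives are not disjoint — LL(1) conflict.

Yes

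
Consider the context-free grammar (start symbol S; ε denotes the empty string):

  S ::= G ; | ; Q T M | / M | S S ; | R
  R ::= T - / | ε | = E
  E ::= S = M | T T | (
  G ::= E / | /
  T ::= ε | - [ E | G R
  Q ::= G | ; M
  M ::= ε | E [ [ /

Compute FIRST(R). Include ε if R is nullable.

From R ::= T - /: T nullable, take FIRST(T) ∪ {-} = { (, -, /, ;, = }.
R ::= ε contributes ε.
R ::= = E contributes {=}.
Union: FIRST(R) = { (, -, /, ;, =, ε }.

{ (, -, /, ;, =, ε }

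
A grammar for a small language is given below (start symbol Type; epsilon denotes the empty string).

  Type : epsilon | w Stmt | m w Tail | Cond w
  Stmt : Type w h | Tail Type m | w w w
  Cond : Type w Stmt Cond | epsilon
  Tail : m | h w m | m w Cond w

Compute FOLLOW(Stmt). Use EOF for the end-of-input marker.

In Type : w Stmt: Stmt is at the end, add FOLLOW(Type) = { EOF, m, w }.
In Cond : Type w Stmt Cond: add FIRST(Cond)\{epsilon} = { m, w }.
  Since Cond is nullable, also add FOLLOW(Cond) = { w }.
Union: FOLLOW(Stmt) = { EOF, m, w }.

{ EOF, m, w }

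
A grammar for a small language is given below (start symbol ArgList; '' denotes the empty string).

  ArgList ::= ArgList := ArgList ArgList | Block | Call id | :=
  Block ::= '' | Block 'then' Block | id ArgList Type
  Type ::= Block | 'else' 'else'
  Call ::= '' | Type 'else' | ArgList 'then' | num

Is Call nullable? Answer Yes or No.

Yes

Call has an ''-production, so Call ⇒ ''.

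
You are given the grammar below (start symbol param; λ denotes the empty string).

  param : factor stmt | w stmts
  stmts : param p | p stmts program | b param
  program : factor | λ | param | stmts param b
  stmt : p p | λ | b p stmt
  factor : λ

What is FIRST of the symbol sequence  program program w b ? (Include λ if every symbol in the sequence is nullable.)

{ b, p, w }

Add FIRST(program)\{λ} = { b, p, w }; program is nullable, continue.
Add FIRST(program)\{λ} = { b, p, w }; program is nullable, continue.
w is a terminal; add {w} and stop.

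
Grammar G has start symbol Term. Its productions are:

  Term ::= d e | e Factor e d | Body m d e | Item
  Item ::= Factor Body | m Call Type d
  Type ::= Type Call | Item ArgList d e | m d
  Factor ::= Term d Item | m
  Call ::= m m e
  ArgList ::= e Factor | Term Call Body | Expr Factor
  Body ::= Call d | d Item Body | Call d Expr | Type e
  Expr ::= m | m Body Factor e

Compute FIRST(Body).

From Body ::= Call d: add FIRST(Call) = { m }.
Body ::= d Item Body contributes {d}.
From Body ::= Call d Expr: add FIRST(Call) = { m }.
From Body ::= Type e: add FIRST(Type) = { d, e, m }.
Union: FIRST(Body) = { d, e, m }.

{ d, e, m }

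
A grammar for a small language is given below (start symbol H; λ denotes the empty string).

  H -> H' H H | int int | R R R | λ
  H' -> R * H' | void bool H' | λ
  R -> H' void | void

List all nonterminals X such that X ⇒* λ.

Directly nullable (have an λ-production): H, H'.
No other nonterminal has a production whose RHS symbols are all nullable.

{ H, H' }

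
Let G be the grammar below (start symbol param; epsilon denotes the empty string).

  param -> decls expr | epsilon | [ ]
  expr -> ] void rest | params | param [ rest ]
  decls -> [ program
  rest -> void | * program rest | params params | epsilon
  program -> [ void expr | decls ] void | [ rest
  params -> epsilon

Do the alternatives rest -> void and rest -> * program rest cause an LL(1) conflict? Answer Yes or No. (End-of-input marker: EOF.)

FIRST(void) = { void } and FIRST(* program rest) = { * }.
The FIRST sets are disjoint and neither alternative is nullable — no conflict.

No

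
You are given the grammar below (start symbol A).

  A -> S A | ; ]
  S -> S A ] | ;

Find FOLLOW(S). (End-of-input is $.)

In A -> S A: add FIRST(A) = { ; }.
In S -> S A ]: add FIRST(A ]) = { ; }.
Union: FOLLOW(S) = { ; }.

{ ; }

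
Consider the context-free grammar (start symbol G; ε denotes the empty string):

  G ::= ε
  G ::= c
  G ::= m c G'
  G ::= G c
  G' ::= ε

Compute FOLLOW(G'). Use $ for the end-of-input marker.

In G ::= m c G': G' is at the end, add FOLLOW(G) = { $, c }.
Union: FOLLOW(G') = { $, c }.

{ $, c }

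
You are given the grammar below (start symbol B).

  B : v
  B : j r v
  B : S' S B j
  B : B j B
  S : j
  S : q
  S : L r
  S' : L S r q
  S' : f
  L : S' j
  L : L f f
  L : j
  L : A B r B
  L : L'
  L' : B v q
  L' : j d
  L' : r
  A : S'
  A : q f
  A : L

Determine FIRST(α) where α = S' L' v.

Add FIRST(S') = { f, j, q, r, v }; S' is not nullable, stop.

{ f, j, q, r, v }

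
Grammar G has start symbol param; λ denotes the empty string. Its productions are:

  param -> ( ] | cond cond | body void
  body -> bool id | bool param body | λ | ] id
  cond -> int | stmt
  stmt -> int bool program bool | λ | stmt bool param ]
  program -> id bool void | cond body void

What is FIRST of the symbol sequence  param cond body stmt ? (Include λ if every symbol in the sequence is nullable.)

{ (, ], bool, int, void, λ }

Add FIRST(param)\{λ} = { (, ], bool, int, void }; param is nullable, continue.
Add FIRST(cond)\{λ} = { bool, int }; cond is nullable, continue.
Add FIRST(body)\{λ} = { ], bool }; body is nullable, continue.
Add FIRST(stmt)\{λ} = { bool, int }; stmt is nullable, continue.
Every symbol is nullable, so include λ.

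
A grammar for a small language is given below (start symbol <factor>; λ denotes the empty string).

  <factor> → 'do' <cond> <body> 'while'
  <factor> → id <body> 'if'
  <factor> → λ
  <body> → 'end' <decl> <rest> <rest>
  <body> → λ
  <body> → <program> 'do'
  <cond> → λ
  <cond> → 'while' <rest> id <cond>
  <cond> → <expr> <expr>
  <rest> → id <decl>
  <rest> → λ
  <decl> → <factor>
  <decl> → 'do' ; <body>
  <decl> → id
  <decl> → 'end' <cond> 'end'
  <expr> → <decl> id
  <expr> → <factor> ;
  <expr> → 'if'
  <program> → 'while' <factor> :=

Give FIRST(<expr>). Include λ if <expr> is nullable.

{ 'do', 'end', 'if', ;, id }

From <expr> → <decl> id: <decl> nullable, take FIRST(<decl>) ∪ {id} = { 'do', 'end', id }.
From <expr> → <factor> ;: <factor> nullable, take FIRST(<factor>) ∪ {;} = { 'do', ;, id }.
<expr> → 'if' contributes {'if'}.
Union: FIRST(<expr>) = { 'do', 'end', 'if', ;, id }.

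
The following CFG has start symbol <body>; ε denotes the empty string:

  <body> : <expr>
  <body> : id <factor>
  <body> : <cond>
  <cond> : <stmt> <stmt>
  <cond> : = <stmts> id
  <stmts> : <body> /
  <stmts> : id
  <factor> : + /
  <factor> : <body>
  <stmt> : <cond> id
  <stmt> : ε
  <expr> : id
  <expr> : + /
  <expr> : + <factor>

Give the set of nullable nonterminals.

{ <body>, <cond>, <factor>, <stmt> }

Directly nullable (have an ε-production): <stmt>.
<factor> : <body> with every symbol nullable, so <factor> is nullable.
<cond> : <stmt> <stmt> with every symbol nullable, so <cond> is nullable.
<body> : <cond> with every symbol nullable, so <body> is nullable.
No other nonterminal has a production whose RHS symbols are all nullable.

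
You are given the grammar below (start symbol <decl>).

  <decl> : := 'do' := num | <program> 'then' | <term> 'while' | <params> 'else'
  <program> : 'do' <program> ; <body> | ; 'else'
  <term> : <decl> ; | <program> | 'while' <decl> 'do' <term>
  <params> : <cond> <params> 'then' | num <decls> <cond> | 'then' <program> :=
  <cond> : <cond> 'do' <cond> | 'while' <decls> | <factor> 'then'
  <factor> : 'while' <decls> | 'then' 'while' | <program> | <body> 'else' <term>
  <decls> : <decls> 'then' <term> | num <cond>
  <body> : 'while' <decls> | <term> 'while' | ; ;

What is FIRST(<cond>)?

{ 'do', 'then', 'while', :=, ;, num }

From <cond> : <cond> 'do' <cond>: add FIRST(<cond>) = { 'do', 'then', 'while', :=, ;, num }.
<cond> : 'while' <decls> contributes {'while'}.
From <cond> : <factor> 'then': add FIRST(<factor>) = { 'do', 'then', 'while', :=, ;, num }.
Union: FIRST(<cond>) = { 'do', 'then', 'while', :=, ;, num }.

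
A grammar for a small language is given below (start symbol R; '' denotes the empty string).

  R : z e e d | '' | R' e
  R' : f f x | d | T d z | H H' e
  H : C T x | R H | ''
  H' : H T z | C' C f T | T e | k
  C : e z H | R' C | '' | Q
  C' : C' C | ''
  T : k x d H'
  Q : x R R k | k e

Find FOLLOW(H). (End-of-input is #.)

{ d, e, f, k, x, z }

In R' : H H' e: add FIRST(H' e) = { d, e, f, k, x, z }.
In H : R H: H is at the end, add FOLLOW(H) = { d, e, f, k, x, z }.
In H' : H T z: add FIRST(T z) = { k }.
In C : e z H: H is at the end, add FOLLOW(C) = { d, e, f, k, x, z }.
Union: FOLLOW(H) = { d, e, f, k, x, z }.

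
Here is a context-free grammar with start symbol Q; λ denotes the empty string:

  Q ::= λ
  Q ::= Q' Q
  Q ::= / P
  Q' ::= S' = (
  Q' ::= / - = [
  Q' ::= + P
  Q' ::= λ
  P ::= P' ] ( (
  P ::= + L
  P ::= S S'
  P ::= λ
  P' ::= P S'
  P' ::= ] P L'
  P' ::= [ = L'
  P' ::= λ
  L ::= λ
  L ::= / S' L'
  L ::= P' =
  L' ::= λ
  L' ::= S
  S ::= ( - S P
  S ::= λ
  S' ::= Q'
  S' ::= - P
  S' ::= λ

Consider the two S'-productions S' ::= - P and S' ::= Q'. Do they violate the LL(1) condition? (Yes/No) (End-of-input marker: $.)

Yes

FIRST(- P) = { - } and FIRST(Q') = { +, -, /, =, λ }.
Both contain -, so the two alternatives are not disjoint — LL(1) conflict.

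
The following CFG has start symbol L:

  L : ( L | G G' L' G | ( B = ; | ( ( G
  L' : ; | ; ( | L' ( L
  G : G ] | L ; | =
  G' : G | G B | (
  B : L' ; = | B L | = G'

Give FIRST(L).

{ (, = }

L : ( L contributes {(}.
From L : G G' L' G: add FIRST(G) = { (, = }.
L : ( B = ; contributes {(}.
L : ( ( G contributes {(}.
Union: FIRST(L) = { (, = }.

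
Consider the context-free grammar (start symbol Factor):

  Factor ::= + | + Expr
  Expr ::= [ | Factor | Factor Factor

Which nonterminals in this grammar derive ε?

{ } (none)

No nonterminal has an empty production or an RHS whose symbols are all nullable.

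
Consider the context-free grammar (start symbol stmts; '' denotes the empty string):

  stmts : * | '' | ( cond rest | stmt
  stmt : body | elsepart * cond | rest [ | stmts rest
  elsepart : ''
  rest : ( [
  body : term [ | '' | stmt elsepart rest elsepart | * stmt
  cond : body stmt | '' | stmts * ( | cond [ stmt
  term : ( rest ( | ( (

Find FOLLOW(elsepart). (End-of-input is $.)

In stmt : elsepart * cond: add FIRST(* cond) = { * }.
In body : stmt elsepart rest elsepart: add FIRST(rest elsepart) = { ( }.
In body : stmt elsepart rest elsepart: elsepart is at the end, add FOLLOW(body) = { $, (, *, [ }.
Union: FOLLOW(elsepart) = { $, (, *, [ }.

{ $, (, *, [ }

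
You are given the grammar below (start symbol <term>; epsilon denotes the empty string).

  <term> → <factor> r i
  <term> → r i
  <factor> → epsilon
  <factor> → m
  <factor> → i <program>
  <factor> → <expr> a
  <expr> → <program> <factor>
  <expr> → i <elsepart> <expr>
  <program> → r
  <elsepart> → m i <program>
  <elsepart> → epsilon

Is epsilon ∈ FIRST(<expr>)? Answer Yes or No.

Nullable nonterminals: <elsepart>, <factor>.
No production of <expr> has an RHS whose symbols are all nullable, so <expr> is not nullable.

No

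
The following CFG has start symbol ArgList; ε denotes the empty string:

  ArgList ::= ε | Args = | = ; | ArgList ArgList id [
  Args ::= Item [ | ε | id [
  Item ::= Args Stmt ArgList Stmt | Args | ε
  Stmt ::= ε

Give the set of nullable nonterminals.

{ ArgList, Args, Item, Stmt }

Directly nullable (have an ε-production): ArgList, Args, Item, Stmt.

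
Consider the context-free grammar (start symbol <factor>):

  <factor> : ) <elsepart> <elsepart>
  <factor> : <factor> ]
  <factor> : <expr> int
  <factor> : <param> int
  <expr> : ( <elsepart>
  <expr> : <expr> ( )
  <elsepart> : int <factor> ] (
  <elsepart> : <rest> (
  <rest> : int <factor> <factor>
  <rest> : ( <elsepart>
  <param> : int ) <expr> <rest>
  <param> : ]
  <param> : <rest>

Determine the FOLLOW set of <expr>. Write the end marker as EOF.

{ (, int }

In <factor> : <expr> int: add FIRST(int) = { int }.
In <expr> : <expr> ( ): add FIRST(( )) = { ( }.
In <param> : int ) <expr> <rest>: add FIRST(<rest>) = { (, int }.
Union: FOLLOW(<expr>) = { (, int }.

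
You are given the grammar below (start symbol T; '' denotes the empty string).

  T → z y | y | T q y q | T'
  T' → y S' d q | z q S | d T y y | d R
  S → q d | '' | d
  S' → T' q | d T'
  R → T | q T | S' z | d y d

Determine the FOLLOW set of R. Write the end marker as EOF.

{ EOF, d, q, y, z }

In T' → d R: R is at the end, add FOLLOW(T') = { EOF, d, q, y, z }.
Union: FOLLOW(R) = { EOF, d, q, y, z }.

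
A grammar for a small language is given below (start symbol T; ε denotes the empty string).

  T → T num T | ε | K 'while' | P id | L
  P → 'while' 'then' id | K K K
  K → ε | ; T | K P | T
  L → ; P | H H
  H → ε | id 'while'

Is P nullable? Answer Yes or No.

P → K K K and each of K, K, K is nullable, so P ⇒* ε.

Yes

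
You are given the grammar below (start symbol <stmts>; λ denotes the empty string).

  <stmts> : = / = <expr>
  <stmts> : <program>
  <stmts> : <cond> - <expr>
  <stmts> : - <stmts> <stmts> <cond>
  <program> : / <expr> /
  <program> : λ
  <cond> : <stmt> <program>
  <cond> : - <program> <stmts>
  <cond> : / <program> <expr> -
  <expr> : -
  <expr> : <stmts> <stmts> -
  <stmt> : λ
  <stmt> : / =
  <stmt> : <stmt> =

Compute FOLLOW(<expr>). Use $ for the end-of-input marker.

In <stmts> : = / = <expr>: <expr> is at the end, add FOLLOW(<stmts>) = { $, -, /, = }.
In <stmts> : <cond> - <expr>: <expr> is at the end, add FOLLOW(<stmts>) = { $, -, /, = }.
In <program> : / <expr> /: add FIRST(/) = { / }.
In <cond> : / <program> <expr> -: add FIRST(-) = { - }.
Union: FOLLOW(<expr>) = { $, -, /, = }.

{ $, -, /, = }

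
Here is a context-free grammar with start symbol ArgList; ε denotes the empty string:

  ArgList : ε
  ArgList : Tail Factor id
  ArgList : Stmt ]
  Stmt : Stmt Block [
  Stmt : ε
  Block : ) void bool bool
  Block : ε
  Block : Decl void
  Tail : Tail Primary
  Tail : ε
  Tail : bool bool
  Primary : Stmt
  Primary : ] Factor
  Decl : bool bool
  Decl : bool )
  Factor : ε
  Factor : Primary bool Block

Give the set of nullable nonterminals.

Directly nullable (have an ε-production): ArgList, Stmt, Block, Tail, Factor.
Primary : Stmt with every symbol nullable, so Primary is nullable.
No other nonterminal has a production whose RHS symbols are all nullable.

{ ArgList, Block, Factor, Primary, Stmt, Tail }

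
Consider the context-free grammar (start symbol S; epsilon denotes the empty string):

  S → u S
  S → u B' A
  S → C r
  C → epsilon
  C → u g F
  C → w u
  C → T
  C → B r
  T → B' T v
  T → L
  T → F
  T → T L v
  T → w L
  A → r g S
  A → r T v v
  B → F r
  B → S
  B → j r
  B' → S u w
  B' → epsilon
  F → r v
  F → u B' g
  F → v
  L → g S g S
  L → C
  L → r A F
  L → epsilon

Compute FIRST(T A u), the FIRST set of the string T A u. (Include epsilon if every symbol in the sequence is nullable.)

Add FIRST(T)\{epsilon} = { g, j, r, u, v, w }; T is nullable, continue.
Add FIRST(A) = { r }; A is not nullable, stop.

{ g, j, r, u, v, w }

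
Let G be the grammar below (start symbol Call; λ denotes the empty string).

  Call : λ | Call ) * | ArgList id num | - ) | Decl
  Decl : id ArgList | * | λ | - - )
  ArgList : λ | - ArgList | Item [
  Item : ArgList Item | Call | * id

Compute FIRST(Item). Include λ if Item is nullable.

From Item : ArgList Item: ArgList, Item nullable, take FIRST(ArgList) ∪ FIRST(Item) = { ), *, -, [, id }; also λ since the whole RHS is nullable.
From Item : Call: add FIRST(Call) = { ), *, -, [, id, λ } (including λ since Call is nullable).
Item : * id contributes {*}.
Union: FIRST(Item) = { ), *, -, [, id, λ }.

{ ), *, -, [, id, λ }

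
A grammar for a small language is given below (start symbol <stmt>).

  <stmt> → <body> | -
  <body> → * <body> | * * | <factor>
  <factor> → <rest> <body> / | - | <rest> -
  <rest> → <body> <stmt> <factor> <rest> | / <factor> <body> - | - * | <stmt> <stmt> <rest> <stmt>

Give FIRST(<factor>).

From <factor> → <rest> <body> /: add FIRST(<rest>) = { *, -, / }.
<factor> → - contributes {-}.
From <factor> → <rest> -: add FIRST(<rest>) = { *, -, / }.
Union: FIRST(<factor>) = { *, -, / }.

{ *, -, / }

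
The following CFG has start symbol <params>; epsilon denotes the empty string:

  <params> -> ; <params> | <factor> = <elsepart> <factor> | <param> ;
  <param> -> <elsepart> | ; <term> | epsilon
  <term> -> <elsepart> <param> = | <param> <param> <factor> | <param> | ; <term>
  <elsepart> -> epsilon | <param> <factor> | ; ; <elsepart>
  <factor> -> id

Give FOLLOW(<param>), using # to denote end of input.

In <params> -> <param> ;: add FIRST(;) = { ; }.
In <term> -> <elsepart> <param> =: add FIRST(=) = { = }.
In <term> -> <param> <param> <factor>: add FIRST(<param> <factor>) = { ;, id }.
In <term> -> <param> <param> <factor>: add FIRST(<factor>) = { id }.
In <term> -> <param>: <param> is at the end, add FOLLOW(<term>) = { ;, =, id }.
In <elsepart> -> <param> <factor>: add FIRST(<factor>) = { id }.
Union: FOLLOW(<param>) = { ;, =, id }.

{ ;, =, id }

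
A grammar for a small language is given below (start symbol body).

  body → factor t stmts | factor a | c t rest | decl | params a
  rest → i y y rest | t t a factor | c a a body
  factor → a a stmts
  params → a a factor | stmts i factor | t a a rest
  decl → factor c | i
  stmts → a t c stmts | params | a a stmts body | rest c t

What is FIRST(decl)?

{ a, i }

From decl → factor c: add FIRST(factor) = { a }.
decl → i contributes {i}.
Union: FIRST(decl) = { a, i }.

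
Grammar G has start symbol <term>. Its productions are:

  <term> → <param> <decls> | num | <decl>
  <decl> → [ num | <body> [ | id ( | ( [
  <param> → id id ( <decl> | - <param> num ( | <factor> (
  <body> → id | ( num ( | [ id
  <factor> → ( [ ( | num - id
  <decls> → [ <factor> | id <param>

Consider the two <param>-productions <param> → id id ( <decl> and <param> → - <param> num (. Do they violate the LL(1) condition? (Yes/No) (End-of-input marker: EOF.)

No

FIRST(id id ( <decl>) = { id } and FIRST(- <param> num () = { - }.
The FIRST sets are disjoint and neither alternative is nullable — no conflict.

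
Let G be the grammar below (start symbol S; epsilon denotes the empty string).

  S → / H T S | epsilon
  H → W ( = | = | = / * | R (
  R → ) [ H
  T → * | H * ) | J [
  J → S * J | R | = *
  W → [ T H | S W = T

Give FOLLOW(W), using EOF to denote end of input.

In H → W ( =: add FIRST(( =) = { ( }.
In W → S W = T: add FIRST(= T) = { = }.
Union: FOLLOW(W) = { (, = }.

{ (, = }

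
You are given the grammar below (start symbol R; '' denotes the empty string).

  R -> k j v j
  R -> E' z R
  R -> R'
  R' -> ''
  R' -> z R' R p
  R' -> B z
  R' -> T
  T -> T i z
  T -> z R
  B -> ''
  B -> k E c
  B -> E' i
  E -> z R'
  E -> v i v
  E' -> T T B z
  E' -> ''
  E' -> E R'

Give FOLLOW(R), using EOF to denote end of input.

R is the start symbol, so EOF ∈ FOLLOW(R).
In R -> E' z R: R is at the end, add FOLLOW(R) = { EOF, c, i, k, p, v, z }.
In R' -> z R' R p: add FIRST(p) = { p }.
In T -> z R: R is at the end, add FOLLOW(T) = { EOF, c, i, k, p, v, z }.
Union: FOLLOW(R) = { EOF, c, i, k, p, v, z }.

{ EOF, c, i, k, p, v, z }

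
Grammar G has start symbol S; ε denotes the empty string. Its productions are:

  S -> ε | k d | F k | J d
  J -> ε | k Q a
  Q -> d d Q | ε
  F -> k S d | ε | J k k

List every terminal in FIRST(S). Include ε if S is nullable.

S -> ε contributes ε.
S -> k d contributes {k}.
From S -> F k: F nullable, take FIRST(F) ∪ {k} = { k }.
From S -> J d: J nullable, take FIRST(J) ∪ {d} = { d, k }.
Union: FIRST(S) = { d, k, ε }.

{ d, k, ε }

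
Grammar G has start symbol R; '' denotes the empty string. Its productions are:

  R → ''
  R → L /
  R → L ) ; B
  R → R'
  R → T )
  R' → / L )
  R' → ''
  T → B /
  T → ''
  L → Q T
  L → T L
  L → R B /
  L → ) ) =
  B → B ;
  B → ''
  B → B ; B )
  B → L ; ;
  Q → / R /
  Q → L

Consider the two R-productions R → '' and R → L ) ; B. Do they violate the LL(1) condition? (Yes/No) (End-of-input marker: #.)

Yes

FIRST('') = { '' } and FIRST(L ) ; B) = { ), /, ; }.
The first alternative is nullable and FOLLOW(R) = { #, ), /, ; } shares ) with FIRST of the second — conflict.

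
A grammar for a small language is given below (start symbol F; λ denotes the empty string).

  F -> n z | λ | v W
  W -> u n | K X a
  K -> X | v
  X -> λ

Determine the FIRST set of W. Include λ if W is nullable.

{ a, u, v }

W -> u n contributes {u}.
From W -> K X a: K, X nullable, take FIRST(K) ∪ FIRST(X) ∪ {a} = { a, v }.
Union: FIRST(W) = { a, u, v }.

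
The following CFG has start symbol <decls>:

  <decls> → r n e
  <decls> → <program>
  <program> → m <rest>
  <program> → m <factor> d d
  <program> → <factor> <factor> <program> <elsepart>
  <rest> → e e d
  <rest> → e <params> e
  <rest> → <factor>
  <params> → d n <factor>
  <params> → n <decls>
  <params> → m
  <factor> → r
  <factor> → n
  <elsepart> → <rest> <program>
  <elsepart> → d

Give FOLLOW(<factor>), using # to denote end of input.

In <program> → m <factor> d d: add FIRST(d d) = { d }.
In <program> → <factor> <factor> <program> <elsepart>: add FIRST(<factor> <program> <elsepart>) = { n, r }.
In <program> → <factor> <factor> <program> <elsepart>: add FIRST(<program> <elsepart>) = { m, n, r }.
In <rest> → <factor>: <factor> is at the end, add FOLLOW(<rest>) = { #, d, e, m, n, r }.
In <params> → d n <factor>: <factor> is at the end, add FOLLOW(<params>) = { e }.
Union: FOLLOW(<factor>) = { #, d, e, m, n, r }.

{ #, d, e, m, n, r }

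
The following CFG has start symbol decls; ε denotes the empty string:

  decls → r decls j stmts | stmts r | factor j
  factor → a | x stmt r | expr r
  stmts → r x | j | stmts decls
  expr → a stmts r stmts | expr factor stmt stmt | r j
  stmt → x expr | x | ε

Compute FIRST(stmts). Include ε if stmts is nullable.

stmts → r x contributes {r}.
stmts → j contributes {j}.
From stmts → stmts decls: add FIRST(stmts) = { j, r }.
Union: FIRST(stmts) = { j, r }.

{ j, r }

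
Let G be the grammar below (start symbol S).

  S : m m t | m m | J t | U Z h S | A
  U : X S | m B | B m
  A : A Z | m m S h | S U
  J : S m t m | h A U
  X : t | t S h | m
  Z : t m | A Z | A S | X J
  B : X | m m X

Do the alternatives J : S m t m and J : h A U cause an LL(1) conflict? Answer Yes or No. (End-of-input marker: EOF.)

Yes

FIRST(S m t m) = { h, m, t } and FIRST(h A U) = { h }.
Both contain h, so the two alternatives are not disjoint — LL(1) conflict.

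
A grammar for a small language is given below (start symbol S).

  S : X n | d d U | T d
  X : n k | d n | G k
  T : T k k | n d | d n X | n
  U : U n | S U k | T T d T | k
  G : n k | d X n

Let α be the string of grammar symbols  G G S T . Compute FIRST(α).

Add FIRST(G) = { d, n }; G is not nullable, stop.

{ d, n }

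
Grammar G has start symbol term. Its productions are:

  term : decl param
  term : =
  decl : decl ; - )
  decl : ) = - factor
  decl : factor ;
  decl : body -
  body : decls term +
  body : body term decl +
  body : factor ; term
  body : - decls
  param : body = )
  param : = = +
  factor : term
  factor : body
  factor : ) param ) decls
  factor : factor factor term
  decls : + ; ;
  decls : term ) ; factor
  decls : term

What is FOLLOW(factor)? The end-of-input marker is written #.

{ ), +, -, ;, = }

In decl : ) = - factor: factor is at the end, add FOLLOW(decl) = { ), +, -, ;, = }.
In decl : factor ;: add FIRST(;) = { ; }.
In body : factor ; term: add FIRST(; term) = { ; }.
In factor : factor factor term: add FIRST(factor term) = { ), +, -, = }.
In factor : factor factor term: add FIRST(term) = { ), +, -, = }.
In decls : term ) ; factor: factor is at the end, add FOLLOW(decls) = { ), +, -, ;, = }.
Union: FOLLOW(factor) = { ), +, -, ;, = }.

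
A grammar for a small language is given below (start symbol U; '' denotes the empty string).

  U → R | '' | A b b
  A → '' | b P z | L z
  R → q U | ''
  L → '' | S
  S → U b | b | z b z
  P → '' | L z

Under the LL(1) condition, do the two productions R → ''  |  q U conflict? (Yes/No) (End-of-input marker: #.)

No

FIRST('') = { '' } and FIRST(q U) = { q }.
The first is nullable but FOLLOW(R) = { #, b } is disjoint from FIRST of the second.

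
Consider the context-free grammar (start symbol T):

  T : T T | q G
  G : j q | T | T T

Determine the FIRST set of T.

{ q }

From T : T T: add FIRST(T) = { q }.
T : q G contributes {q}.
Union: FIRST(T) = { q }.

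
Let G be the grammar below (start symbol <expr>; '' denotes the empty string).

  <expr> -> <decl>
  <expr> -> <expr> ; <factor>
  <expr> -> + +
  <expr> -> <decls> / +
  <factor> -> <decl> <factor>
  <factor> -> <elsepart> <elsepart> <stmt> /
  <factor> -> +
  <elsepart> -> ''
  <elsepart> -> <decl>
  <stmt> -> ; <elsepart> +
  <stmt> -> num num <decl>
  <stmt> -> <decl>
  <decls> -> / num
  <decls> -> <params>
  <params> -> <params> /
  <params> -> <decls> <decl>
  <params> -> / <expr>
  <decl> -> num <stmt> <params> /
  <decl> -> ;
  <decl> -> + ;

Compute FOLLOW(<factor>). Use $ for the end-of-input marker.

In <expr> -> <expr> ; <factor>: <factor> is at the end, add FOLLOW(<expr>) = { $, +, /, ;, num }.
In <factor> -> <decl> <factor>: <factor> is at the end, add FOLLOW(<factor>) = { $, +, /, ;, num }.
Union: FOLLOW(<factor>) = { $, +, /, ;, num }.

{ $, +, /, ;, num }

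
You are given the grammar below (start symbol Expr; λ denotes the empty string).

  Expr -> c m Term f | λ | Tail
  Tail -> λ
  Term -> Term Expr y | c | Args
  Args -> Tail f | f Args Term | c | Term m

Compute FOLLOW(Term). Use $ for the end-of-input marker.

{ c, f, m, y }

In Expr -> c m Term f: add FIRST(f) = { f }.
In Term -> Term Expr y: add FIRST(Expr y) = { c, y }.
In Args -> f Args Term: Term is at the end, add FOLLOW(Args) = { c, f, m, y }.
In Args -> Term m: add FIRST(m) = { m }.
Union: FOLLOW(Term) = { c, f, m, y }.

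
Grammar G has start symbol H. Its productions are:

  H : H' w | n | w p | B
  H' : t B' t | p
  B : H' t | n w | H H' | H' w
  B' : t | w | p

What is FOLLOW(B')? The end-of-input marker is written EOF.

{ t }

In H' : t B' t: add FIRST(t) = { t }.
Union: FOLLOW(B') = { t }.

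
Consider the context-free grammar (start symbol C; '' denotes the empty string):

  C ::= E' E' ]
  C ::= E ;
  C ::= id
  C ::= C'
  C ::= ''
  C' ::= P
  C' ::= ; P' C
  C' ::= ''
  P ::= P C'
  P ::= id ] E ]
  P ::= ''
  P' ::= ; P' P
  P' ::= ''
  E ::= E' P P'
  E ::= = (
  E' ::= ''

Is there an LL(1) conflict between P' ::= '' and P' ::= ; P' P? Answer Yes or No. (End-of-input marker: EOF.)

FIRST('') = { '' } and FIRST(; P' P) = { ; }.
The first alternative is nullable and FOLLOW(P') = { EOF, ;, =, ], id } shares ; with FIRST of the second — conflict.

Yes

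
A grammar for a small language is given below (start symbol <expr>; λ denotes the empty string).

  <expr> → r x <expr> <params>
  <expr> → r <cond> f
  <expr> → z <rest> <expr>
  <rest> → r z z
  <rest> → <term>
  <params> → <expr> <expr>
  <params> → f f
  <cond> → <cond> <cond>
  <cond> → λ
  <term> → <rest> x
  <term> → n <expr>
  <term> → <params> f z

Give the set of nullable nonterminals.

Directly nullable (have an λ-production): <cond>.
No other nonterminal has a production whose RHS symbols are all nullable.

{ <cond> }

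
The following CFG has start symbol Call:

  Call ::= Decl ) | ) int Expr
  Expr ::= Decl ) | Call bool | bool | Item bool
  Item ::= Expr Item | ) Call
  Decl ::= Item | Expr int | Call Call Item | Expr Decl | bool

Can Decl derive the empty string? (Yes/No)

No

No nonterminal in this grammar is nullable.
No production of Decl has an RHS whose symbols are all nullable, so Decl is not nullable.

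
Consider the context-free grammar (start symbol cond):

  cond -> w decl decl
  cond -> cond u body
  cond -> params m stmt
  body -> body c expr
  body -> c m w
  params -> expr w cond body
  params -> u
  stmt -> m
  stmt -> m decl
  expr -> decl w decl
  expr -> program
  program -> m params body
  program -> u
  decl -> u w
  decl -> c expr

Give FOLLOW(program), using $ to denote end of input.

In expr -> program: program is at the end, add FOLLOW(expr) = { $, c, m, u, w }.
Union: FOLLOW(program) = { $, c, m, u, w }.

{ $, c, m, u, w }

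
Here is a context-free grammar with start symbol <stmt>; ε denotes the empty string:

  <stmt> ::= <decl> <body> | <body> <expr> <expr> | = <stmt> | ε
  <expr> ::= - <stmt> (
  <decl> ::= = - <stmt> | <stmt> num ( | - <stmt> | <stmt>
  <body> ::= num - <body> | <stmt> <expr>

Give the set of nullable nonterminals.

Directly nullable (have an ε-production): <stmt>.
<decl> ::= <stmt> with every symbol nullable, so <decl> is nullable.
No other nonterminal has a production whose RHS symbols are all nullable.

{ <decl>, <stmt> }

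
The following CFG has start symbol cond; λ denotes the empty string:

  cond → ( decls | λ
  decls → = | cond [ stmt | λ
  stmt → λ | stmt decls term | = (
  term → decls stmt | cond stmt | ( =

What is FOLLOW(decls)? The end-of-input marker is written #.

{ #, (, =, [ }

In cond → ( decls: decls is at the end, add FOLLOW(cond) = { #, (, =, [ }.
In stmt → stmt decls term: add FIRST(term)\{λ} = { (, =, [ }.
  Since term is nullable, also add FOLLOW(stmt) = { #, (, =, [ }.
In term → decls stmt: add FIRST(stmt)\{λ} = { (, =, [ }.
  Since stmt is nullable, also add FOLLOW(term) = { #, (, =, [ }.
Union: FOLLOW(decls) = { #, (, =, [ }.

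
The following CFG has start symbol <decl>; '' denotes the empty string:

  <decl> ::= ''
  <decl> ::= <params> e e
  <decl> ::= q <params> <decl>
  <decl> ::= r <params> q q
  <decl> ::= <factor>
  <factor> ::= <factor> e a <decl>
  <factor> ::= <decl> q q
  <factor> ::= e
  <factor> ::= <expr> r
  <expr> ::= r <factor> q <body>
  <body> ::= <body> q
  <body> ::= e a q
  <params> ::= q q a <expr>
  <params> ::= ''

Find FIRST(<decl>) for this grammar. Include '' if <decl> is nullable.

<decl> ::= '' contributes ''.
From <decl> ::= <params> e e: <params> nullable, take FIRST(<params>) ∪ {e} = { e, q }.
<decl> ::= q <params> <decl> contributes {q}.
<decl> ::= r <params> q q contributes {r}.
From <decl> ::= <factor>: add FIRST(<factor>) = { e, q, r }.
Union: FIRST(<decl>) = { e, q, r, '' }.

{ e, q, r, '' }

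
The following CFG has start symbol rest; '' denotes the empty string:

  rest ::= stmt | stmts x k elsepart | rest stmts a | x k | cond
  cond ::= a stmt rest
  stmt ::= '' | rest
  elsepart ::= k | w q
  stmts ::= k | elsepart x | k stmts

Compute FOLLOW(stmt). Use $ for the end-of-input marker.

In rest ::= stmt: stmt is at the end, add FOLLOW(rest) = { $, a, k, w, x }.
In cond ::= a stmt rest: add FIRST(rest)\{''} = { a, k, w, x }.
  Since rest is nullable, also add FOLLOW(cond) = { $, a, k, w, x }.
Union: FOLLOW(stmt) = { $, a, k, w, x }.

{ $, a, k, w, x }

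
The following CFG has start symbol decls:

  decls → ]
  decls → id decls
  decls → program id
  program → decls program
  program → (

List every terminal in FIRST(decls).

decls → ] contributes {]}.
decls → id decls contributes {id}.
From decls → program id: add FIRST(program) = { (, ], id }.
Union: FIRST(decls) = { (, ], id }.

{ (, ], id }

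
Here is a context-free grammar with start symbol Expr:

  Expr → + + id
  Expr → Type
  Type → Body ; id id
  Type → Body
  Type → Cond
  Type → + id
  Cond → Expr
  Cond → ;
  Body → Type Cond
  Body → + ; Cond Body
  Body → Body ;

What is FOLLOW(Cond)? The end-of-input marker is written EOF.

In Type → Cond: Cond is at the end, add FOLLOW(Type) = { EOF, +, ; }.
In Body → Type Cond: Cond is at the end, add FOLLOW(Body) = { EOF, +, ; }.
In Body → + ; Cond Body: add FIRST(Body) = { +, ; }.
Union: FOLLOW(Cond) = { EOF, +, ; }.

{ EOF, +, ; }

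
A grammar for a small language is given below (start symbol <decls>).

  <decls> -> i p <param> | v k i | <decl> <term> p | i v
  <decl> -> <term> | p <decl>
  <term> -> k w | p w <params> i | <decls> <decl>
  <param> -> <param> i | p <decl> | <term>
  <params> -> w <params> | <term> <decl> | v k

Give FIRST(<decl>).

{ i, k, p, v }

From <decl> -> <term>: add FIRST(<term>) = { i, k, p, v }.
<decl> -> p <decl> contributes {p}.
Union: FIRST(<decl>) = { i, k, p, v }.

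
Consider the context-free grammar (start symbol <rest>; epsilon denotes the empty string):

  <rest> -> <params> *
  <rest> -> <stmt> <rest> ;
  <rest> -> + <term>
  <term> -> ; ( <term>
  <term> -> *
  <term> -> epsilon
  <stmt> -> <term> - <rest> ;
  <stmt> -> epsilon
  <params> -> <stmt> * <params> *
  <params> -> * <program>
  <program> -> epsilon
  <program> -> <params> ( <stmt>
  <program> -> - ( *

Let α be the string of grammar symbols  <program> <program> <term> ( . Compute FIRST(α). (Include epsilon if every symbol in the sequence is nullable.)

Add FIRST(<program>)\{epsilon} = { *, -, ; }; <program> is nullable, continue.
Add FIRST(<program>)\{epsilon} = { *, -, ; }; <program> is nullable, continue.
Add FIRST(<term>)\{epsilon} = { *, ; }; <term> is nullable, continue.
( is a terminal; add {(} and stop.

{ (, *, -, ; }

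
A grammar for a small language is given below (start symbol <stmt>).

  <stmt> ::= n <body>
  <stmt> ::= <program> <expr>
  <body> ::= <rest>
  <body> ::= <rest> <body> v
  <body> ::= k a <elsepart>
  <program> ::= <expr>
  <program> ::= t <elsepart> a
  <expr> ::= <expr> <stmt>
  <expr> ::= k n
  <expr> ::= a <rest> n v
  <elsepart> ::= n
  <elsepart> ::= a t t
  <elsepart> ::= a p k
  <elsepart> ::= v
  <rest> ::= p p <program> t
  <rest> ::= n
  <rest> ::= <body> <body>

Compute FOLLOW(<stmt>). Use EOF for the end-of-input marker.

<stmt> is the start symbol, so EOF ∈ FOLLOW(<stmt>).
In <expr> ::= <expr> <stmt>: <stmt> is at the end, add FOLLOW(<expr>) = { EOF, a, k, n, t }.
Union: FOLLOW(<stmt>) = { EOF, a, k, n, t }.

{ EOF, a, k, n, t }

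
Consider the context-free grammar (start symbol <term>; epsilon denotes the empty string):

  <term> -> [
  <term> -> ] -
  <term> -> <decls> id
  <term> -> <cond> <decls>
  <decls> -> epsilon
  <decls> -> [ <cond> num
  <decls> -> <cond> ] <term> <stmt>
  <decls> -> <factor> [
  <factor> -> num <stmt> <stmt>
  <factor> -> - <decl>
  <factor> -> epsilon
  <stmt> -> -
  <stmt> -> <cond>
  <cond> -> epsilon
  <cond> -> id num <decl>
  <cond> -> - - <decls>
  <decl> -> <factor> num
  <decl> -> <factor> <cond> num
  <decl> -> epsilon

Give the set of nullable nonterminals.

{ <cond>, <decl>, <decls>, <factor>, <stmt>, <term> }

Directly nullable (have an epsilon-production): <decls>, <factor>, <cond>, <decl>.
<term> -> <cond> <decls> with every symbol nullable, so <term> is nullable.
<stmt> -> <cond> with every symbol nullable, so <stmt> is nullable.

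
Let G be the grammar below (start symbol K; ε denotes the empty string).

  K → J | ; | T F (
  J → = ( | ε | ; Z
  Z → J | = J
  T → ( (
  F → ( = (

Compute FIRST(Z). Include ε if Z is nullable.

{ ;, =, ε }

From Z → J: add FIRST(J) = { ;, =, ε } (including ε since J is nullable).
Z → = J contributes {=}.
Union: FIRST(Z) = { ;, =, ε }.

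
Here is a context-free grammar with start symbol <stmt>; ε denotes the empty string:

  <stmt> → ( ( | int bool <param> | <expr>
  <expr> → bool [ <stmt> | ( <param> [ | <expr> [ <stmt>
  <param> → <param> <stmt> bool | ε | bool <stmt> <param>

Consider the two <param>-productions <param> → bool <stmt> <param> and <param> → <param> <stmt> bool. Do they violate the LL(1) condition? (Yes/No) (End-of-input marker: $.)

FIRST(bool <stmt> <param>) = { bool } and FIRST(<param> <stmt> bool) = { (, bool, int }.
Both contain bool, so the two alternatives are not disjoint — LL(1) conflict.

Yes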